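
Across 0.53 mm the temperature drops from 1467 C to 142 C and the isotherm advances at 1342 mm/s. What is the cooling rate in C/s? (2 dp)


G = (1467-142)/0.53 = 2500.0 C/mm
CR = 2500.0 * 1342 = 3355000.0 C/s


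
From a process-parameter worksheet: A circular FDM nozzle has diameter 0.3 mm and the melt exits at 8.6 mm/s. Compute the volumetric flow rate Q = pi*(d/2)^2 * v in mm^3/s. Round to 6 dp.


A = pi*(0.3/2)^2 = 0.07068583 mm^2
Q = 0.07068583 * 8.6 = 0.607898 mm^3/s


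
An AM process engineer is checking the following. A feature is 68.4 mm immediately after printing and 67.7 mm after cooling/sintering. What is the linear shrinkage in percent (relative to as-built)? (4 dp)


Shrinkage = ((68.4-67.7)/68.4)*100 = 1.0234 %


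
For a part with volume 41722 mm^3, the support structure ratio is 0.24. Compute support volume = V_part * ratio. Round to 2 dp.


V_support = 41722 * 0.24 = 10013.28 mm^3


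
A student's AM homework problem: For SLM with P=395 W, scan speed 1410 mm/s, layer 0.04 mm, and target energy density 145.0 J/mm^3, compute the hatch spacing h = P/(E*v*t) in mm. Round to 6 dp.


h = 395 / (145.0*1410*0.04) = 0.0483 mm


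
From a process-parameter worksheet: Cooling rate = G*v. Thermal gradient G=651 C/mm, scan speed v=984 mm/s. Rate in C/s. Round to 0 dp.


CR = 651 * 984 = 640584 C/s


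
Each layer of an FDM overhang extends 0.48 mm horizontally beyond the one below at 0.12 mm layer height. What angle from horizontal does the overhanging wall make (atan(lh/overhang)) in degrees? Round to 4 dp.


angle = atan(0.12/0.48) = 14.0362 degrees


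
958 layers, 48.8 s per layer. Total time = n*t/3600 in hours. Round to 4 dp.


t = 958 * 48.8 / 3600 = 12.9862 hrs


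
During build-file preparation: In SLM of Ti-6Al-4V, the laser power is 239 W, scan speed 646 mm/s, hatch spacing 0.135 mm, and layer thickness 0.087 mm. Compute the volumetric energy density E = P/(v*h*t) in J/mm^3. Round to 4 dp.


E = 239 / (646*0.135*0.087) = 31.5001 J/mm^3


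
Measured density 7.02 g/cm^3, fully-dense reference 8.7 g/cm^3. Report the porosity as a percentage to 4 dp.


Porosity = (1-7.02/8.7)*100 = 19.3103 %


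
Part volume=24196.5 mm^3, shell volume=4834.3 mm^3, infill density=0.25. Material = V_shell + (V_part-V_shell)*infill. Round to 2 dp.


V_infill = (24196.5 - 4834.3) * 0.25 = 4840.55
V_total = 4834.3 + 4840.55 = 9674.85 mm^3


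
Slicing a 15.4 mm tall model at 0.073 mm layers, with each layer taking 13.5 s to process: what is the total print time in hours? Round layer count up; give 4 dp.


Layers = ceil(15.4/0.073) = 211
t = 211 * 13.5 / 3600 = 0.7913 hrs


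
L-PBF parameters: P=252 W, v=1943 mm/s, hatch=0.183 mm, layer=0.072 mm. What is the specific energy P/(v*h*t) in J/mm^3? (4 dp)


Build rate = 1943 * 0.183 * 0.072 = 25.600968 mm^3/s
SE = 252 / 25.600968 = 9.8434 J/mm^3


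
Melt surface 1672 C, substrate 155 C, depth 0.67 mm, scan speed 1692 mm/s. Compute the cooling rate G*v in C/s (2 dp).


G = (1672-155)/0.67 = 2264.17910448 C/mm
CR = 2264.17910448 * 1692 = 3830991.04 C/s


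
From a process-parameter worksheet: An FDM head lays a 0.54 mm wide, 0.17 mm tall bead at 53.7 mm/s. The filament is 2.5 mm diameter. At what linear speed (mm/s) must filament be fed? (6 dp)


Q = 0.54 * 0.17 * 53.7 = 4.92966 mm^3/s
A_fil = pi*(2.5/2)^2 = 4.90873852 mm^2
v_feed = 4.92966 / 4.90873852 = 1.004262 mm/s


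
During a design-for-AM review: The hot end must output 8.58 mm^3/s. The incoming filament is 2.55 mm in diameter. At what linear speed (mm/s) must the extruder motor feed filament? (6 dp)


A = pi*(2.55/2)^2 = 5.107052
v = 8.58 / 5.107052 = 1.68003 mm/s


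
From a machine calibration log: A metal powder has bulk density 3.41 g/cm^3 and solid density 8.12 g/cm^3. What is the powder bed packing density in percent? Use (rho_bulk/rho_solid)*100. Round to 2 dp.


Packing = (3.41/8.12)*100 = 42.0 %


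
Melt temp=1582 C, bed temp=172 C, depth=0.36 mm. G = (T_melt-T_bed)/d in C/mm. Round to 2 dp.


G = (1582-172)/0.36 = 3916.67 C/mm


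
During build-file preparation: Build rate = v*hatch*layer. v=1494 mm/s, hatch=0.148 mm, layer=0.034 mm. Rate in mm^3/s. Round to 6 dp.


Rate = 1494 * 0.148 * 0.034 = 7.517808 mm^3/s


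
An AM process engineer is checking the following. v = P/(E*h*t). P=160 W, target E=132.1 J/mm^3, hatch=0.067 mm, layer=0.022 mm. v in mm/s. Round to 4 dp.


v = 160 / (132.1*0.067*0.022) = 821.7121 mm/s


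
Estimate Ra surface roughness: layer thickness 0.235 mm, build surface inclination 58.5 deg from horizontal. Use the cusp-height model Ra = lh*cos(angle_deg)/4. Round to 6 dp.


Ra = 0.235 * cos(58.5) / 4 = 0.030697 mm


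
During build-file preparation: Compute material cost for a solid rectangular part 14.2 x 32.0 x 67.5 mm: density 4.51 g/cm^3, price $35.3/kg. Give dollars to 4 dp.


V = 14.2 * 32.0 * 67.5 = 30672.0 mm^3 = 30.672 cm^3
Mass = 30.672 * 4.51 / 1000 = 0.13833072 kg
Cost = 0.13833072 * 35.3 = 4.8831 $


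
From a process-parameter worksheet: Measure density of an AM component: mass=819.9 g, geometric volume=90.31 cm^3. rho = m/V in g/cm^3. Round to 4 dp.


rho = 819.9 / 90.31 = 9.0787 g/cm^3


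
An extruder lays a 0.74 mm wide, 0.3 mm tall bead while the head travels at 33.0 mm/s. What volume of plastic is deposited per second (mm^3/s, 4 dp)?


Rate = 0.74 * 0.3 * 33.0 = 7.326 mm^3/s


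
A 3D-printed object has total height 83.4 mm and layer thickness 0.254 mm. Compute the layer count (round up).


Layers = ceil(83.4/0.254) = 329


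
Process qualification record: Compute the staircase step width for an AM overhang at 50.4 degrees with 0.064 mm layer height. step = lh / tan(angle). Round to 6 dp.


step = 0.064 / tan(50.4) = 0.052945 mm


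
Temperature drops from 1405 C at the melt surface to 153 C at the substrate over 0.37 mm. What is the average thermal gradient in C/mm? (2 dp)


G = (1405-153)/0.37 = 3383.78 C/mm


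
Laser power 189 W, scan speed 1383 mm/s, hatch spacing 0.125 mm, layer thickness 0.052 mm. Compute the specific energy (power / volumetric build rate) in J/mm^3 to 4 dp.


Build rate = 1383 * 0.125 * 0.052 = 8.9895 mm^3/s
SE = 189 / 8.9895 = 21.0245 J/mm^3


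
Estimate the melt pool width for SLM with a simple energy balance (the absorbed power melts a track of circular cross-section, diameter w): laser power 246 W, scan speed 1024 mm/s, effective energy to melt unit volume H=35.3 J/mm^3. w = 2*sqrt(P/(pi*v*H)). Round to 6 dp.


w = 2*sqrt(246/(pi*1024*35.3)) = 0.093086 mm


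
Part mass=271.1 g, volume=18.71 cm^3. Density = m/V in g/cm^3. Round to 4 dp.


rho = 271.1 / 18.71 = 14.4896 g/cm^3


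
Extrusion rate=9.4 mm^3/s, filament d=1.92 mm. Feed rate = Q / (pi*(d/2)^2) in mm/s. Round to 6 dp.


A = pi*(1.92/2)^2 = 2.895292
v = 9.4 / 2.895292 = 3.24665 mm/s


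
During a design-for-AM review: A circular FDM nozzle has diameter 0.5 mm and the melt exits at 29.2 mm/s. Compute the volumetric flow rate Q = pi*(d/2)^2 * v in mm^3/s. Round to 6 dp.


A = pi*(0.5/2)^2 = 0.19634954 mm^2
Q = 0.19634954 * 29.2 = 5.733407 mm^3/s


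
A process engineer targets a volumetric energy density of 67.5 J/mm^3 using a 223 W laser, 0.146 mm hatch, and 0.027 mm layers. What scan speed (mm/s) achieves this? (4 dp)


v = 223 / (67.5*0.146*0.027) = 838.0781 mm/s


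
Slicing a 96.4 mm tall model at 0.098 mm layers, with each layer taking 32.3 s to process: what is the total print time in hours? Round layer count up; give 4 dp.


Layers = ceil(96.4/0.098) = 984
t = 984 * 32.3 / 3600 = 8.8287 hrs


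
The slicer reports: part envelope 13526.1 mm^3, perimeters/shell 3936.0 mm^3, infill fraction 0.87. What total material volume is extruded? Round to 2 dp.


V_infill = (13526.1 - 3936.0) * 0.87 = 8343.39
V_total = 3936.0 + 8343.39 = 12279.39 mm^3


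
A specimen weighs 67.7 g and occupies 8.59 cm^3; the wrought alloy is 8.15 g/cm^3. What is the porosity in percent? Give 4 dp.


rho_part = 67.7 / 8.59 = 7.88125728 g/cm^3
Porosity = (1 - 7.88125728/8.15)*100 = 3.2975 %


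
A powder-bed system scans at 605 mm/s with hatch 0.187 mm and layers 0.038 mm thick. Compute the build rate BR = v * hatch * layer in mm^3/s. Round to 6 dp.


Rate = 605 * 0.187 * 0.038 = 4.29913 mm^3/s


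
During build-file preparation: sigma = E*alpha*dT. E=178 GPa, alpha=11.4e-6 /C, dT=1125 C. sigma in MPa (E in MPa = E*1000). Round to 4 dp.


sigma = 178*1000 * 11.4e-6 * 1125 = 2282.85 MPa


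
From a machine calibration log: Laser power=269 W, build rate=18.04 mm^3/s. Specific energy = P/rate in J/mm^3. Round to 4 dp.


SE = 269 / 18.04 = 14.9113 J/mm^3


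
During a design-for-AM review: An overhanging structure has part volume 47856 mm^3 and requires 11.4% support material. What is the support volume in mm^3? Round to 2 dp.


V_support = 47856 * 0.114 = 5455.58 mm^3


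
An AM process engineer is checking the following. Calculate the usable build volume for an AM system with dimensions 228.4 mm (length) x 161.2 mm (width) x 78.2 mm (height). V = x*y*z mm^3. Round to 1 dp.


V = 228.4 * 161.2 * 78.2 = 2879173.9 mm^3


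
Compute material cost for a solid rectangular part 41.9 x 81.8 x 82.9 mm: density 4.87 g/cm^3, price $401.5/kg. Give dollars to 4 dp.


V = 41.9 * 81.8 * 82.9 = 284133.118 mm^3 = 284.133118 cm^3
Mass = 284.133118 * 4.87 / 1000 = 1.38372828 kg
Cost = 1.38372828 * 401.5 = 555.5669 $


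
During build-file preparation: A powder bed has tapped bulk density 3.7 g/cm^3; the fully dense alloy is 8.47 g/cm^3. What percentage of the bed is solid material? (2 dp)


Packing = (3.7/8.47)*100 = 43.68 %


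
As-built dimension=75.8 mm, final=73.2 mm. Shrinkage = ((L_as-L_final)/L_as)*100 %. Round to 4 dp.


Shrinkage = ((75.8-73.2)/75.8)*100 = 3.4301 %


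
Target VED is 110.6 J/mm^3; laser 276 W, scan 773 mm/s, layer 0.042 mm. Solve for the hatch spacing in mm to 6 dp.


h = 276 / (110.6*773*0.042) = 0.076864 mm


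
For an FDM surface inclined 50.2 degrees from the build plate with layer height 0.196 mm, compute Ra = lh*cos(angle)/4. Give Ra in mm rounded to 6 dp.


Ra = 0.196 * cos(50.2) / 4 = 0.031365 mm


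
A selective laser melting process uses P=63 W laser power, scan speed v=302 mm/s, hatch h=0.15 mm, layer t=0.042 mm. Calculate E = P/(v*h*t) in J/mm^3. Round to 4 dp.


E = 63 / (302*0.15*0.042) = 33.1126 J/mm^3


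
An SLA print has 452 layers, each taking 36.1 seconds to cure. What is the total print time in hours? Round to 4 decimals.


t = 452 * 36.1 / 3600 = 4.5326 hrs


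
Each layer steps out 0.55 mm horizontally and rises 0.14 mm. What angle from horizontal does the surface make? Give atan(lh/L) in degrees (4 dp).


angle = atan(0.14/0.55) = 14.2811 degrees


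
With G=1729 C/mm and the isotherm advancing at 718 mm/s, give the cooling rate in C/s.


CR = 1729 * 718 = 1241422 C/s


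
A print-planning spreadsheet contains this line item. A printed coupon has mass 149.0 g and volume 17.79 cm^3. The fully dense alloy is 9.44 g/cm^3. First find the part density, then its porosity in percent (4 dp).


rho_part = 149.0 / 17.79 = 8.37549185 g/cm^3
Porosity = (1 - 8.37549185/9.44)*100 = 11.2766 %


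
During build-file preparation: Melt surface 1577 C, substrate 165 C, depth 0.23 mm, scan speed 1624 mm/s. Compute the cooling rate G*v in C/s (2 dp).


G = (1577-165)/0.23 = 6139.13043478 C/mm
CR = 6139.13043478 * 1624 = 9969947.83 C/s


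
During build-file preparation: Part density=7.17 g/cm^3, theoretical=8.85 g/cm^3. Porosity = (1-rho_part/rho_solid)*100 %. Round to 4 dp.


Porosity = (1-7.17/8.85)*100 = 18.9831 %


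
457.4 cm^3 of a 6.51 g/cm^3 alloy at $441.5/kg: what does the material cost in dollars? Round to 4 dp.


Mass = 457.4*6.51/1000 = 2.977674 kg
Cost = 2.977674 * 441.5 = 1314.6431 $


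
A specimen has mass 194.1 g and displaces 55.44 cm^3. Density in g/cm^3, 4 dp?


rho = 194.1 / 55.44 = 3.5011 g/cm^3


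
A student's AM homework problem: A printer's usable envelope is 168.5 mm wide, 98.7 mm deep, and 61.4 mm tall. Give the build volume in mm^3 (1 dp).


V = 168.5 * 98.7 * 61.4 = 1021140.3 mm^3


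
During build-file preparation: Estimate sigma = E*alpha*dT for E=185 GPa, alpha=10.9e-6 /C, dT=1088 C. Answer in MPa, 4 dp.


sigma = 185*1000 * 10.9e-6 * 1088 = 2193.952 MPa


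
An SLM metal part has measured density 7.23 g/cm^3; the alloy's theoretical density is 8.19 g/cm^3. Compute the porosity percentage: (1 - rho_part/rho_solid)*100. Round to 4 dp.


Porosity = (1-7.23/8.19)*100 = 11.7216 %


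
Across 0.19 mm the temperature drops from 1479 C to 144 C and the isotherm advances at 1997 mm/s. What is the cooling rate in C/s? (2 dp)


G = (1479-144)/0.19 = 7026.31578947 C/mm
CR = 7026.31578947 * 1997 = 14031552.63 C/s


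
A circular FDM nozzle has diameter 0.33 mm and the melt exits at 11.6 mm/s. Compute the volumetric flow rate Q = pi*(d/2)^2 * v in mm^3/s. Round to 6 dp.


A = pi*(0.33/2)^2 = 0.08552986 mm^2
Q = 0.08552986 * 11.6 = 0.992146 mm^3/s


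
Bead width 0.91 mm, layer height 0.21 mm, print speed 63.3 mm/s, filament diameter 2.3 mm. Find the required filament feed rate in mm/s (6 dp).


Q = 0.91 * 0.21 * 63.3 = 12.09663 mm^3/s
A_fil = pi*(2.3/2)^2 = 4.15475628 mm^2
v_feed = 12.09663 / 4.15475628 = 2.911514 mm/s


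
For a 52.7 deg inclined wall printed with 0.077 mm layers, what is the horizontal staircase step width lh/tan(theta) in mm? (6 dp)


step = 0.077 / tan(52.7) = 0.058658 mm


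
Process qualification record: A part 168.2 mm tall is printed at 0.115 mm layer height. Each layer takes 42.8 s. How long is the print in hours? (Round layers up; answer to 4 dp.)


Layers = ceil(168.2/0.115) = 1463
t = 1463 * 42.8 / 3600 = 17.3934 hrs


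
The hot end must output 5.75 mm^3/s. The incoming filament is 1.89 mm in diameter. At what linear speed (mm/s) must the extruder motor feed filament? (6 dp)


A = pi*(1.89/2)^2 = 2.805521
v = 5.75 / 2.805521 = 2.04953 mm/s


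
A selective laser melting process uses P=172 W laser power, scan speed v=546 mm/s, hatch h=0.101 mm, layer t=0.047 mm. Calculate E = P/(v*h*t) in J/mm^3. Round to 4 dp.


E = 172 / (546*0.101*0.047) = 66.3616 J/mm^3


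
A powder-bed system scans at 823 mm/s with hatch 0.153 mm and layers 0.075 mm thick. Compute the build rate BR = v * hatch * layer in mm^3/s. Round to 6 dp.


Rate = 823 * 0.153 * 0.075 = 9.443925 mm^3/s


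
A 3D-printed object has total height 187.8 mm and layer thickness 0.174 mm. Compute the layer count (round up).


Layers = ceil(187.8/0.174) = 1080


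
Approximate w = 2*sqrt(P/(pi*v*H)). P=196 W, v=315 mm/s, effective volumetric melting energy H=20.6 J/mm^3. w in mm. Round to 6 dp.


w = 2*sqrt(196/(pi*315*20.6)) = 0.196108 mm


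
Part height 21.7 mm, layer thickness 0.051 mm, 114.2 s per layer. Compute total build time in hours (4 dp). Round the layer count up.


Layers = ceil(21.7/0.051) = 426
t = 426 * 114.2 / 3600 = 13.5137 hrs


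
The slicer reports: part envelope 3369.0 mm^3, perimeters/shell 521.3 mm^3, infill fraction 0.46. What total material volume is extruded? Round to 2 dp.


V_infill = (3369.0 - 521.3) * 0.46 = 1309.94
V_total = 521.3 + 1309.94 = 1831.24 mm^3


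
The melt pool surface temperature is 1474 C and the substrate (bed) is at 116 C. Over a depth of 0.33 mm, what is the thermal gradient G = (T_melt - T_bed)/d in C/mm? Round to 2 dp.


G = (1474-116)/0.33 = 4115.15 C/mm


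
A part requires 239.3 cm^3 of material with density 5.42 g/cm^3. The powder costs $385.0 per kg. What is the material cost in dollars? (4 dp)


Mass = 239.3*5.42/1000 = 1.297006 kg
Cost = 1.297006 * 385.0 = 499.3473 $


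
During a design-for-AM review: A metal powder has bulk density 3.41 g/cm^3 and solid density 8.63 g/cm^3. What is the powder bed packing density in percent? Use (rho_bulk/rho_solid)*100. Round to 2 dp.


Packing = (3.41/8.63)*100 = 39.51 %


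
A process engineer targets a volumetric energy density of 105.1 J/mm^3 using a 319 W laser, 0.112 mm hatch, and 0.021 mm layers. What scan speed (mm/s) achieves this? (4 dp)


v = 319 / (105.1*0.112*0.021) = 1290.4781 mm/s


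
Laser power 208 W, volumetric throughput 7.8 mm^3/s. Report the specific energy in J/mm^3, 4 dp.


SE = 208 / 7.8 = 26.6667 J/mm^3


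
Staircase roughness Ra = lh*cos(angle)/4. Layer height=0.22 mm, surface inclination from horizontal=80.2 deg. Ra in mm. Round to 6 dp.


Ra = 0.22 * cos(80.2) / 4 = 0.009362 mm


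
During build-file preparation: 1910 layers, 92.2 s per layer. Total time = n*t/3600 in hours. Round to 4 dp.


t = 1910 * 92.2 / 3600 = 48.9172 hrs


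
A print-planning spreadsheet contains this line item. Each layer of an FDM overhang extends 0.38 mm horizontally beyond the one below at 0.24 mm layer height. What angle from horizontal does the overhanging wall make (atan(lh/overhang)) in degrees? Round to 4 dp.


angle = atan(0.24/0.38) = 32.2756 degrees


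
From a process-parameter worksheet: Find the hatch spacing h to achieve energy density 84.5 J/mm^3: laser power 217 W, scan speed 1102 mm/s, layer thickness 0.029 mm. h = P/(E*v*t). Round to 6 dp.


h = 217 / (84.5*1102*0.029) = 0.080357 mm


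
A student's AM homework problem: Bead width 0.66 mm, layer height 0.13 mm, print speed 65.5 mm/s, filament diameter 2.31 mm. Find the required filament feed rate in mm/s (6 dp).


Q = 0.66 * 0.13 * 65.5 = 5.6199 mm^3/s
A_fil = pi*(2.31/2)^2 = 4.19096314 mm^2
v_feed = 5.6199 / 4.19096314 = 1.340957 mm/s


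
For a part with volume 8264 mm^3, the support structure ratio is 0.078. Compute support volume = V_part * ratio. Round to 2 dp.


V_support = 8264 * 0.078 = 644.59 mm^3


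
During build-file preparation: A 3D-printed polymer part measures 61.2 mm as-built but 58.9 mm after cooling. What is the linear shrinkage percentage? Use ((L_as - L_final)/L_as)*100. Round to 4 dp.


Shrinkage = ((61.2-58.9)/61.2)*100 = 3.7582 %


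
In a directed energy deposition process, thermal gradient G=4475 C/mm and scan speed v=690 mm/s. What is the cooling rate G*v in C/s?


CR = 4475 * 690 = 3087750 C/s


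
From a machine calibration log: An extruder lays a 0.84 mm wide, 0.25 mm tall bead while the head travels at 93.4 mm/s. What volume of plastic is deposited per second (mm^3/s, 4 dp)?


Rate = 0.84 * 0.25 * 93.4 = 19.614 mm^3/s


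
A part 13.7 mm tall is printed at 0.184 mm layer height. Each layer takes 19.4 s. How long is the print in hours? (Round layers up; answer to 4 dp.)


Layers = ceil(13.7/0.184) = 75
t = 75 * 19.4 / 3600 = 0.4042 hrs


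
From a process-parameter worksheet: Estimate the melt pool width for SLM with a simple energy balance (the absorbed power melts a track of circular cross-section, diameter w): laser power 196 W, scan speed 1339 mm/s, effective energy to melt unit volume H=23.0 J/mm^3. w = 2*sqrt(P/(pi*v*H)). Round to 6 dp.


w = 2*sqrt(196/(pi*1339*23.0)) = 0.090018 mm


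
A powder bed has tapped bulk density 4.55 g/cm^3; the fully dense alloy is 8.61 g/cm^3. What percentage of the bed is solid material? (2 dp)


Packing = (4.55/8.61)*100 = 52.85 %


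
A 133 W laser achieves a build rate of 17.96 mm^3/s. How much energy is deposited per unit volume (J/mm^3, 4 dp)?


SE = 133 / 17.96 = 7.4053 J/mm^3


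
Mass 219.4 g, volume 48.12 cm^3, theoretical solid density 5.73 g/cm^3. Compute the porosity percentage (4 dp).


rho_part = 219.4 / 48.12 = 4.55943475 g/cm^3
Porosity = (1 - 4.55943475/5.73)*100 = 20.4287 %


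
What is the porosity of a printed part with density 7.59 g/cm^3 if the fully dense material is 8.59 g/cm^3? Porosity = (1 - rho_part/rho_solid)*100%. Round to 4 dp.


Porosity = (1-7.59/8.59)*100 = 11.6414 %


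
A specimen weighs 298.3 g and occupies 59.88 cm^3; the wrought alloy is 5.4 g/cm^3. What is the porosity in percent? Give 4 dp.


rho_part = 298.3 / 59.88 = 4.98162993 g/cm^3
Porosity = (1 - 4.98162993/5.4)*100 = 7.7476 %


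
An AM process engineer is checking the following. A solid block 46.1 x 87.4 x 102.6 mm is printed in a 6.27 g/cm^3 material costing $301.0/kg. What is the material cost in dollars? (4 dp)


V = 46.1 * 87.4 * 102.6 = 413389.764 mm^3 = 413.389764 cm^3
Mass = 413.389764 * 6.27 / 1000 = 2.59195382 kg
Cost = 2.59195382 * 301.0 = 780.1781 $


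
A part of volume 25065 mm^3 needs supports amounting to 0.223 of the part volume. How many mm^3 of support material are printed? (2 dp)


V_support = 25065 * 0.223 = 5589.5 mm^3


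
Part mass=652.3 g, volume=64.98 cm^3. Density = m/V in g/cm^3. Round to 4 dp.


rho = 652.3 / 64.98 = 10.0385 g/cm^3


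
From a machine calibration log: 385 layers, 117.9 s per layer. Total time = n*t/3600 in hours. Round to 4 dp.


t = 385 * 117.9 / 3600 = 12.6088 hrs


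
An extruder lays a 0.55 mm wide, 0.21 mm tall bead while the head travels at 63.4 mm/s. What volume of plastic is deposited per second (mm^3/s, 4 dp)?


Rate = 0.55 * 0.21 * 63.4 = 7.3227 mm^3/s


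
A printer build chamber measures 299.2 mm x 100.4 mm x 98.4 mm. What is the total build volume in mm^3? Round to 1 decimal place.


V = 299.2 * 100.4 * 98.4 = 2955904.5 mm^3


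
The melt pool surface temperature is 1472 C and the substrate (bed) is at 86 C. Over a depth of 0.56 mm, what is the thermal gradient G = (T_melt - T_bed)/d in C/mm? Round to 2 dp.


G = (1472-86)/0.56 = 2475.0 C/mm


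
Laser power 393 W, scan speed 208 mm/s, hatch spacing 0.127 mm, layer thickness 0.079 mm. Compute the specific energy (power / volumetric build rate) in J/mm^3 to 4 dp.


Build rate = 208 * 0.127 * 0.079 = 2.086864 mm^3/s
SE = 393 / 2.086864 = 188.3208 J/mm^3


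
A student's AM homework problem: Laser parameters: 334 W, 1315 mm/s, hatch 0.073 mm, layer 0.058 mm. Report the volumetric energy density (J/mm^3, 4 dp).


E = 334 / (1315*0.073*0.058) = 59.9888 J/mm^3


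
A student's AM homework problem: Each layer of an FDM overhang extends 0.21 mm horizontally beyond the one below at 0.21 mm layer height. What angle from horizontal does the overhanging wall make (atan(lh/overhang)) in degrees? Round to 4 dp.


angle = atan(0.21/0.21) = 45.0 degrees


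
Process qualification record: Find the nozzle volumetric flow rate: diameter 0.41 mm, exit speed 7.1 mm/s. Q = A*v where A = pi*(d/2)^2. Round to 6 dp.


A = pi*(0.41/2)^2 = 0.13202543 mm^2
Q = 0.13202543 * 7.1 = 0.937381 mm^3/s


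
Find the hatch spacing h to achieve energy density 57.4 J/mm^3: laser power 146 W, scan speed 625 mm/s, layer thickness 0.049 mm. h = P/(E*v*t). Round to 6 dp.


h = 146 / (57.4*625*0.049) = 0.083055 mm


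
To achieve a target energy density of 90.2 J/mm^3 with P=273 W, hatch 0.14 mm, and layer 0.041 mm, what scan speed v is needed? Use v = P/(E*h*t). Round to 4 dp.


v = 273 / (90.2*0.14*0.041) = 527.2835 mm/s


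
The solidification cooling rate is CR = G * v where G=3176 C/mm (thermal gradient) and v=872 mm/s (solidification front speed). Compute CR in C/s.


CR = 3176 * 872 = 2769472 C/s


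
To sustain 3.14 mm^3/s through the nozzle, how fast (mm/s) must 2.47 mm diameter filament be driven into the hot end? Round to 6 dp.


A = pi*(2.47/2)^2 = 4.791636
v = 3.14 / 4.791636 = 0.655309 mm/s


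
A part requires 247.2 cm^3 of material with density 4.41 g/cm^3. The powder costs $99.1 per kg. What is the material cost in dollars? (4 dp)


Mass = 247.2*4.41/1000 = 1.090152 kg
Cost = 1.090152 * 99.1 = 108.0341 $


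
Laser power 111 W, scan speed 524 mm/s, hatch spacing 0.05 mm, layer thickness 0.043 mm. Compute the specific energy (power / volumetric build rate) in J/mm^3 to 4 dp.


Build rate = 524 * 0.05 * 0.043 = 1.1266 mm^3/s
SE = 111 / 1.1266 = 98.5265 J/mm^3


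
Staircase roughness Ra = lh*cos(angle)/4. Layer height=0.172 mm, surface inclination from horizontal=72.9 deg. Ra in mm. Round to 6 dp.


Ra = 0.172 * cos(72.9) / 4 = 0.012644 mm


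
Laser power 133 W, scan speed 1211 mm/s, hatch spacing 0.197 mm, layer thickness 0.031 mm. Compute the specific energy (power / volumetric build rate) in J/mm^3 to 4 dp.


Build rate = 1211 * 0.197 * 0.031 = 7.395577 mm^3/s
SE = 133 / 7.395577 = 17.9837 J/mm^3


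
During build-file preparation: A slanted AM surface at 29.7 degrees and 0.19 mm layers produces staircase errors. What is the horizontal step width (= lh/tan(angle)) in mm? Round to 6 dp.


step = 0.19 / tan(29.7) = 0.333105 mm


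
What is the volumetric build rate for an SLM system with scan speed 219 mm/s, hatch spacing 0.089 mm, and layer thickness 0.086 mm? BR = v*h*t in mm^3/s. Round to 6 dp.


Rate = 219 * 0.089 * 0.086 = 1.676226 mm^3/s


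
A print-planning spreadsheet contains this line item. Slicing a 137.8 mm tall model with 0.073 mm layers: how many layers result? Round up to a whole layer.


Layers = ceil(137.8/0.073) = 1888


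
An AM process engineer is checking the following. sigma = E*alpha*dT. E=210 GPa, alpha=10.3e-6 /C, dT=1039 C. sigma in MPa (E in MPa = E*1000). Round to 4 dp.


sigma = 210*1000 * 10.3e-6 * 1039 = 2247.357 MPa


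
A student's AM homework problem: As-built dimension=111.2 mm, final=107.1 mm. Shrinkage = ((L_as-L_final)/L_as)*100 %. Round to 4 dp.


Shrinkage = ((111.2-107.1)/111.2)*100 = 3.6871 %


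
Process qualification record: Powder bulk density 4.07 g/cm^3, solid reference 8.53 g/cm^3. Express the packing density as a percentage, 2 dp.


Packing = (4.07/8.53)*100 = 47.71 %


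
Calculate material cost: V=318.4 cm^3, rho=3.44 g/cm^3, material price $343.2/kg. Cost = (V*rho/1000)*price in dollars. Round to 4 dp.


Mass = 318.4*3.44/1000 = 1.095296 kg
Cost = 1.095296 * 343.2 = 375.9056 $


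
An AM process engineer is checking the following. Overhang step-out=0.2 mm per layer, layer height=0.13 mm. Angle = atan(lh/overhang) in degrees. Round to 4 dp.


angle = atan(0.13/0.2) = 33.0239 degrees


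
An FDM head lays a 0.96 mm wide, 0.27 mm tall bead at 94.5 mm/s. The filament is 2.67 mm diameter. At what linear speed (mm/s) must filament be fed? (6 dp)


Q = 0.96 * 0.27 * 94.5 = 24.4944 mm^3/s
A_fil = pi*(2.67/2)^2 = 5.59902497 mm^2
v_feed = 24.4944 / 5.59902497 = 4.374762 mm/s


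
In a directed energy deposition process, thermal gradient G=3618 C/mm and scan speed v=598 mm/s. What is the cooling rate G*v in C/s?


CR = 3618 * 598 = 2163564 C/s


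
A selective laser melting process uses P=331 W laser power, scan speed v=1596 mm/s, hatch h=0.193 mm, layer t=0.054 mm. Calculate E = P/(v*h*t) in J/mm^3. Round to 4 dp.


E = 331 / (1596*0.193*0.054) = 19.8996 J/mm^3


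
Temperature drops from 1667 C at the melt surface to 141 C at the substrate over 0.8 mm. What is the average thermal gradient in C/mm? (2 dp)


G = (1667-141)/0.8 = 1907.5 C/mm


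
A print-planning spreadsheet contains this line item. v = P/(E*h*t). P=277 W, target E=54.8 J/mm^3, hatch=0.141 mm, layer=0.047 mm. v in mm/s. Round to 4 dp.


v = 277 / (54.8*0.141*0.047) = 762.75 mm/s


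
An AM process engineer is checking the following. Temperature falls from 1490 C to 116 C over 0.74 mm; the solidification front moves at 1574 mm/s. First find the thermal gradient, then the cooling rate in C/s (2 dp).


G = (1490-116)/0.74 = 1856.75675676 C/mm
CR = 1856.75675676 * 1574 = 2922535.14 C/s


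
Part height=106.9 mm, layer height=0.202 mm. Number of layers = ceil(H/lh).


Layers = ceil(106.9/0.202) = 530


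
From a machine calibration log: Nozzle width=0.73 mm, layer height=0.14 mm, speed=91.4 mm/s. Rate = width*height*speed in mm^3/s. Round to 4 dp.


Rate = 0.73 * 0.14 * 91.4 = 9.3411 mm^3/s


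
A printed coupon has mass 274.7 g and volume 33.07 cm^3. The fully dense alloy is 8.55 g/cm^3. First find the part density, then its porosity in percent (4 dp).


rho_part = 274.7 / 33.07 = 8.30662232 g/cm^3
Porosity = (1 - 8.30662232/8.55)*100 = 2.8465 %


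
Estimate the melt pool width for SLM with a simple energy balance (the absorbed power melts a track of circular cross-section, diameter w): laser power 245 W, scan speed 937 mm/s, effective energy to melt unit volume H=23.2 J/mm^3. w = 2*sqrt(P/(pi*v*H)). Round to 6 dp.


w = 2*sqrt(245/(pi*937*23.2)) = 0.119791 mm


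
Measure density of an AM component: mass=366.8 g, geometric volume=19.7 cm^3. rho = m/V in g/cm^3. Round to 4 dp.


rho = 366.8 / 19.7 = 18.6193 g/cm^3


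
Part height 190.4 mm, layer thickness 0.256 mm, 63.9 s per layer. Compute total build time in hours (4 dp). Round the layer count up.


Layers = ceil(190.4/0.256) = 744
t = 744 * 63.9 / 3600 = 13.206 hrs


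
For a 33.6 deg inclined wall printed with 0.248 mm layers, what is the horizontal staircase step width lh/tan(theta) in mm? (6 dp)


step = 0.248 / tan(33.6) = 0.37327 mm


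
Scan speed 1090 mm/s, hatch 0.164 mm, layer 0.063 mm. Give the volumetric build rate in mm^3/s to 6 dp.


Rate = 1090 * 0.164 * 0.063 = 11.26188 mm^3/s


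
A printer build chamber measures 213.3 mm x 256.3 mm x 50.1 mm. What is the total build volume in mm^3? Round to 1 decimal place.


V = 213.3 * 256.3 * 50.1 = 2738906.4 mm^3


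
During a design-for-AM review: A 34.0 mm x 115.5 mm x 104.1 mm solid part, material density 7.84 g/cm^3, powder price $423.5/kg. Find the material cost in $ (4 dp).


V = 34.0 * 115.5 * 104.1 = 408800.7 mm^3 = 408.8007 cm^3
Mass = 408.8007 * 7.84 / 1000 = 3.20499749 kg
Cost = 3.20499749 * 423.5 = 1357.3164 $


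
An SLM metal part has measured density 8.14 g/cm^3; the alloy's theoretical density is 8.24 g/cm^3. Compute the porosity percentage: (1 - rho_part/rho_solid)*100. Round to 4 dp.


Porosity = (1-8.14/8.24)*100 = 1.2136 %


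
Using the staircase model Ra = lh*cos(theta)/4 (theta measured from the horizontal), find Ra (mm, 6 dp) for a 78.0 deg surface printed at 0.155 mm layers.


Ra = 0.155 * cos(78.0) / 4 = 0.008057 mm


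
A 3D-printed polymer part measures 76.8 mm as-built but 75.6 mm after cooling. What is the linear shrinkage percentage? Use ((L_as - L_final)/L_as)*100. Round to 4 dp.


Shrinkage = ((76.8-75.6)/76.8)*100 = 1.5625 %


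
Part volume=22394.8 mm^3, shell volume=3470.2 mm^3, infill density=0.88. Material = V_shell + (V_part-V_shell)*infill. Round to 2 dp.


V_infill = (22394.8 - 3470.2) * 0.88 = 16653.65
V_total = 3470.2 + 16653.65 = 20123.85 mm^3


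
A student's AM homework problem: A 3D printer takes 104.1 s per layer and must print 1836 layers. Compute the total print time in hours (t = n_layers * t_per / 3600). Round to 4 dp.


t = 1836 * 104.1 / 3600 = 53.091 hrs


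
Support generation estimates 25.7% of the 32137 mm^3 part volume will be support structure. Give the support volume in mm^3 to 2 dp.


V_support = 32137 * 0.257 = 8259.21 mm^3


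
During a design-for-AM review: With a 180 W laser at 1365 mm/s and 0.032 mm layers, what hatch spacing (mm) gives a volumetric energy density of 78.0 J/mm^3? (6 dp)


h = 180 / (78.0*1365*0.032) = 0.052832 mm


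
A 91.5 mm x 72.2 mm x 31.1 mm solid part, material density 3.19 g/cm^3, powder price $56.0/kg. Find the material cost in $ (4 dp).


V = 91.5 * 72.2 * 31.1 = 205455.93 mm^3 = 205.45593 cm^3
Mass = 205.45593 * 3.19 / 1000 = 0.65540442 kg
Cost = 0.65540442 * 56.0 = 36.7026 $


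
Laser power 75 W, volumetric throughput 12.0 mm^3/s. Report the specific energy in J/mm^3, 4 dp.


SE = 75 / 12.0 = 6.25 J/mm^3


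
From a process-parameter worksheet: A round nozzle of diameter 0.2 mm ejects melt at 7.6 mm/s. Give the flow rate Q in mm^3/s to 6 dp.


A = pi*(0.2/2)^2 = 0.03141593 mm^2
Q = 0.03141593 * 7.6 = 0.238761 mm^3/s


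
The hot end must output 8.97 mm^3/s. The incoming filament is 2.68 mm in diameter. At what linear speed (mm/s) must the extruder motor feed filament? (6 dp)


A = pi*(2.68/2)^2 = 5.641044
v = 8.97 / 5.641044 = 1.590131 mm/s


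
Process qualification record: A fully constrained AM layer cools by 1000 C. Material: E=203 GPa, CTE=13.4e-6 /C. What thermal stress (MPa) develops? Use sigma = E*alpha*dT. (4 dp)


sigma = 203*1000 * 13.4e-6 * 1000 = 2720.2 MPa


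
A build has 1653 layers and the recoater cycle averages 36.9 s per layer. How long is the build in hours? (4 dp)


t = 1653 * 36.9 / 3600 = 16.9433 hrs


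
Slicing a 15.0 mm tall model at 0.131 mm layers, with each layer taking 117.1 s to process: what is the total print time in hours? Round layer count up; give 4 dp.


Layers = ceil(15.0/0.131) = 115
t = 115 * 117.1 / 3600 = 3.7407 hrs


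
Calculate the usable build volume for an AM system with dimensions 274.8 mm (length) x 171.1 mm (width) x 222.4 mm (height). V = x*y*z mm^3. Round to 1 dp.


V = 274.8 * 171.1 * 222.4 = 10456865.5 mm^3


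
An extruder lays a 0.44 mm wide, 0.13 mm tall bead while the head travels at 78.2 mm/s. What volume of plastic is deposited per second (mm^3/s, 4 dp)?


Rate = 0.44 * 0.13 * 78.2 = 4.473 mm^3/s


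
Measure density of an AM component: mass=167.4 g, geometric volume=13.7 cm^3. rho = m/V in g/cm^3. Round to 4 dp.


rho = 167.4 / 13.7 = 12.219 g/cm^3


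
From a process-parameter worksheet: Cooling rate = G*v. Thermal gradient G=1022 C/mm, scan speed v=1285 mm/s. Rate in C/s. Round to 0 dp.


CR = 1022 * 1285 = 1313270 C/s


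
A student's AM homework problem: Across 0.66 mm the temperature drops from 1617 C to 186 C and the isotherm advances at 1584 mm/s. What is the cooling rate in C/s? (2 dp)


G = (1617-186)/0.66 = 2168.18181818 C/mm
CR = 2168.18181818 * 1584 = 3434400.0 C/s


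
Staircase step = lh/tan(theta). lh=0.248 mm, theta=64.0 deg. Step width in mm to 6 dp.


step = 0.248 / tan(64.0) = 0.120958 mm


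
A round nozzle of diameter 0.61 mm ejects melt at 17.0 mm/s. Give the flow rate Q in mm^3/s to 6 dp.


A = pi*(0.61/2)^2 = 0.29224666 mm^2
Q = 0.29224666 * 17.0 = 4.968193 mm^3/s


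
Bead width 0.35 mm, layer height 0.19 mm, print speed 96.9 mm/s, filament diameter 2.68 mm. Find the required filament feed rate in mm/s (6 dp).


Q = 0.35 * 0.19 * 96.9 = 6.44385 mm^3/s
A_fil = pi*(2.68/2)^2 = 5.64104377 mm^2
v_feed = 6.44385 / 5.64104377 = 1.142315 mm/s


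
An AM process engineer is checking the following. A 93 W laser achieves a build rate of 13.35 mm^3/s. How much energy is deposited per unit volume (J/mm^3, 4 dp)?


SE = 93 / 13.35 = 6.9663 J/mm^3


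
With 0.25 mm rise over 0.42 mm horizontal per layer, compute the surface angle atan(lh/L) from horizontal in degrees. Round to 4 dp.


angle = atan(0.25/0.42) = 30.7627 degrees


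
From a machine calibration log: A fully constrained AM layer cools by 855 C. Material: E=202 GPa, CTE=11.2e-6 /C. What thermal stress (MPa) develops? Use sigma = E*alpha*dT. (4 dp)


sigma = 202*1000 * 11.2e-6 * 855 = 1934.352 MPa


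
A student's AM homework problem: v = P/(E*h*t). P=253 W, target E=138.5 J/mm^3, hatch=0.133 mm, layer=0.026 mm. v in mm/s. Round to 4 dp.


v = 253 / (138.5*0.133*0.026) = 528.2576 mm/s


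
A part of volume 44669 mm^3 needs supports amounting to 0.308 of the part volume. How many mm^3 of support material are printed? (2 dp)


V_support = 44669 * 0.308 = 13758.05 mm^3


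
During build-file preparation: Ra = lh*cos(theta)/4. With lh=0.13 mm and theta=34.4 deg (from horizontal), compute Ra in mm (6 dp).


Ra = 0.13 * cos(34.4) / 4 = 0.026816 mm


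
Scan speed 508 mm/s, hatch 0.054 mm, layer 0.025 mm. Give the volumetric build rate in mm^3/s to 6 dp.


Rate = 508 * 0.054 * 0.025 = 0.6858 mm^3/s


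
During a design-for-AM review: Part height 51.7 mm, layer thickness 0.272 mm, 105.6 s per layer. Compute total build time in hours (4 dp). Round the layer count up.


Layers = ceil(51.7/0.272) = 191
t = 191 * 105.6 / 3600 = 5.6027 hrs


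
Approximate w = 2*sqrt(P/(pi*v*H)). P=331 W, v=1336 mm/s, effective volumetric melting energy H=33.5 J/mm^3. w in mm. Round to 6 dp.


w = 2*sqrt(331/(pi*1336*33.5)) = 0.097038 mm


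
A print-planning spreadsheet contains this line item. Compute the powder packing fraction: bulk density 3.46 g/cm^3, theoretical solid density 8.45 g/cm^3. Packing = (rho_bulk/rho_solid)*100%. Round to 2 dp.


Packing = (3.46/8.45)*100 = 40.95 %


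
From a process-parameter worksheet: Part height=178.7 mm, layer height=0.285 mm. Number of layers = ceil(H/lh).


Layers = ceil(178.7/0.285) = 628


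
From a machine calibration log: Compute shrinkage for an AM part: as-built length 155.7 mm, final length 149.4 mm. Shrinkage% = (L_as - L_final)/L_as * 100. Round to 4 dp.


Shrinkage = ((155.7-149.4)/155.7)*100 = 4.0462 %


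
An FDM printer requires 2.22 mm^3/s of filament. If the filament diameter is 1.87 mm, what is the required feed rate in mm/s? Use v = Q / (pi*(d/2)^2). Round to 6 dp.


A = pi*(1.87/2)^2 = 2.746459
v = 2.22 / 2.746459 = 0.808314 mm/s


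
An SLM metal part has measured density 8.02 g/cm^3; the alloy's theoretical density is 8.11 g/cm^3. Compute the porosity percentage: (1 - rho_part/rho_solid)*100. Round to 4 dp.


Porosity = (1-8.02/8.11)*100 = 1.1097 %


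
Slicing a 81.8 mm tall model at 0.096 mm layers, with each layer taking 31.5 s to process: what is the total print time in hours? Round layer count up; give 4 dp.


Layers = ceil(81.8/0.096) = 853
t = 853 * 31.5 / 3600 = 7.4638 hrs


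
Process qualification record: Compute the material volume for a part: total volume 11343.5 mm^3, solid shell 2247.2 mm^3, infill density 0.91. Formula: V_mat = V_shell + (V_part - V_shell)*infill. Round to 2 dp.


V_infill = (11343.5 - 2247.2) * 0.91 = 8277.63
V_total = 2247.2 + 8277.63 = 10524.83 mm^3


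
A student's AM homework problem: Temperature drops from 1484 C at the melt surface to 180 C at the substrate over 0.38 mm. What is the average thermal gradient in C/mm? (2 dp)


G = (1484-180)/0.38 = 3431.58 C/mm


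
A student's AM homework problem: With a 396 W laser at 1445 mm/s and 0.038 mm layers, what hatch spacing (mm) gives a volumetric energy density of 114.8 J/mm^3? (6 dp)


h = 396 / (114.8*1445*0.038) = 0.062821 mm


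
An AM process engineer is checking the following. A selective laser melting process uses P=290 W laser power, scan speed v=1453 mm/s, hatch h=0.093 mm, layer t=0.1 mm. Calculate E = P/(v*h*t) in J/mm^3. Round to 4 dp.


E = 290 / (1453*0.093*0.1) = 21.461 J/mm^3


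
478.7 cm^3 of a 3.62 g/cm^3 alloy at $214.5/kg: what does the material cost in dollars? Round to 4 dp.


Mass = 478.7*3.62/1000 = 1.732894 kg
Cost = 1.732894 * 214.5 = 371.7058 $


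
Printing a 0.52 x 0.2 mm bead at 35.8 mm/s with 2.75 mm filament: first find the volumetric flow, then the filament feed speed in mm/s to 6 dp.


Q = 0.52 * 0.2 * 35.8 = 3.7232 mm^3/s
A_fil = pi*(2.75/2)^2 = 5.93957361 mm^2
v_feed = 3.7232 / 5.93957361 = 0.626846 mm/s


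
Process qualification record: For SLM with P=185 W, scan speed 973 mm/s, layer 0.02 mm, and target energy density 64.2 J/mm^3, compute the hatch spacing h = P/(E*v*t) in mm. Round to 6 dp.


h = 185 / (64.2*973*0.02) = 0.148079 mm


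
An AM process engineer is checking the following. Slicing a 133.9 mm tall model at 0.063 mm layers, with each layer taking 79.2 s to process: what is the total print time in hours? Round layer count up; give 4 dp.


Layers = ceil(133.9/0.063) = 2126
t = 2126 * 79.2 / 3600 = 46.772 hrs


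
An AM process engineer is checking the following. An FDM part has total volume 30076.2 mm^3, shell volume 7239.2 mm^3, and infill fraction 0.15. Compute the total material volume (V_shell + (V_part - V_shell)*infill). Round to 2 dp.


V_infill = (30076.2 - 7239.2) * 0.15 = 3425.55
V_total = 7239.2 + 3425.55 = 10664.75 mm^3
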